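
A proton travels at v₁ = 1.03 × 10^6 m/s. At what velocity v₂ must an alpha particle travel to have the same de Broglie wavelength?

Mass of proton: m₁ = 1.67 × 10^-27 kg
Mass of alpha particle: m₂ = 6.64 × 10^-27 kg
v₂ = 2.59 × 10^5 m/s

For equal de Broglie wavelengths: λ₁ = λ₂

h/(m₁v₁) = h/(m₂v₂)
m₁v₁ = m₂v₂
v₂ = v₁ · (m₁/m₂)

v₂ = 1.03 × 10^6 m/s × (1.67 × 10^-27 kg / 6.64 × 10^-27 kg)
v₂ = 2.59 × 10^5 m/s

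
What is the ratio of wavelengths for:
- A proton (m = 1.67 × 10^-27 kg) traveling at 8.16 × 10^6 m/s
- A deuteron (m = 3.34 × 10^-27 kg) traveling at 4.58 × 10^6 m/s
λ₁/λ₂ = 1.12

Using λ = h/(mv):

λ₁ = h/(m₁v₁) = 4.86 × 10^-14 m
λ₂ = h/(m₂v₂) = 4.33 × 10^-14 m

Ratio λ₁/λ₂ = (m₂v₂)/(m₁v₁)
         = (3.34 × 10^-27 kg × 4.58 × 10^6 m/s) / (1.67 × 10^-27 kg × 8.16 × 10^6 m/s)
         = 1.12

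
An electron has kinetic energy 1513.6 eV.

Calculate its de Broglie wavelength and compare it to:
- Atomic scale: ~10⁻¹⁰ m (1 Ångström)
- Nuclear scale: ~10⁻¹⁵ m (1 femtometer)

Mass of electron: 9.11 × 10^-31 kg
λ = 3.15 × 10^-11 m, which is between nuclear and atomic scales.

Using λ = h/√(2mKE):

KE = 1513.6 eV = 2.425 × 10^-16 J

λ = h/√(2mKE)
λ = (6.626 × 10^-34 J·s) / √(2 × 9.11 × 10^-31 kg × 2.425 × 10^-16 J)
λ = 3.15 × 10^-11 m

Comparison:
- Atomic scale (10⁻¹⁰ m): λ is 0.32× this size
- Nuclear scale (10⁻¹⁵ m): λ is 3.2e+04× this size

The wavelength is between nuclear and atomic scales.

This wavelength is appropriate for probing atomic structure but too large for nuclear physics experiments.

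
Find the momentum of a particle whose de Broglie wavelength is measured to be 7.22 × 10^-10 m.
9.18 × 10^-25 kg·m/s

From the de Broglie relation λ = h/p, we solve for p:

p = h/λ
p = (6.626 × 10^-34 J·s) / (7.22 × 10^-10 m)
p = 9.18 × 10^-25 kg·m/s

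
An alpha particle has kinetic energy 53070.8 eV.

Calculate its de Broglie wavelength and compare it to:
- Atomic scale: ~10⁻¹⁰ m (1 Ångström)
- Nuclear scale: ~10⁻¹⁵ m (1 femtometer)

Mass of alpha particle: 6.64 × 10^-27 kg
λ = 6.24 × 10^-14 m, which is between nuclear and atomic scales.

Using λ = h/√(2mKE):

KE = 53070.8 eV = 8.503 × 10^-15 J

λ = h/√(2mKE)
λ = (6.626 × 10^-34 J·s) / √(2 × 6.64 × 10^-27 kg × 8.503 × 10^-15 J)
λ = 6.24 × 10^-14 m

Comparison:
- Atomic scale (10⁻¹⁰ m): λ is 0.00062× this size
- Nuclear scale (10⁻¹⁵ m): λ is 62× this size

The wavelength is between nuclear and atomic scales.

This wavelength is appropriate for probing atomic structure but too large for nuclear physics experiments.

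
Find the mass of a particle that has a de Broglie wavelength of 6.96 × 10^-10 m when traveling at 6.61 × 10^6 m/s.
1.44 × 10^-31 kg

From the de Broglie relation λ = h/(mv), we solve for m:

m = h/(λv)
m = (6.626 × 10^-34 J·s) / (6.96 × 10^-10 m × 6.61 × 10^6 m/s)
m = 1.44 × 10^-31 kg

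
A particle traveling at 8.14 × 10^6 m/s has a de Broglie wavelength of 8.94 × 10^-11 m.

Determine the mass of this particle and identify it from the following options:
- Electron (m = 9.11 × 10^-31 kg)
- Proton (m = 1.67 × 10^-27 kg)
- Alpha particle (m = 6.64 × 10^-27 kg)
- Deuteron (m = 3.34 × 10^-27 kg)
The particle is an electron.

From λ = h/(mv), solve for mass:

m = h/(λv)
m = (6.626 × 10^-34 J·s) / (8.94 × 10^-11 m × 8.14 × 10^6 m/s)
m = 9.11 × 10^-31 kg

Comparing with the listed masses, this is closest to an electron.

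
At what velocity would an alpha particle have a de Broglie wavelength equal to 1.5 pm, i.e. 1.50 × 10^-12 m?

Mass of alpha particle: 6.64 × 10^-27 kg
6.65 × 10^4 m/s

From λ = h/(mv), solve for v:

v = h/(mλ)
v = (6.626 × 10^-34 J·s) / (6.64 × 10^-27 kg × 1.50 × 10^-12 m)
v = 6.65 × 10^4 m/s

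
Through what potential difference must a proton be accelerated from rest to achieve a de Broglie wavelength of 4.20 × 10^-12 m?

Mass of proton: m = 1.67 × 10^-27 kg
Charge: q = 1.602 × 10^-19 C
46.5 V

From λ = h/√(2mqV), we solve for V:

λ² = h²/(2mqV)
V = h²/(2mqλ²)
V = (6.626 × 10^-34 J·s)² / (2 × 1.67 × 10^-27 kg × 1.602 × 10^-19 C × (4.20 × 10^-12 m)²)
V = 46.5 V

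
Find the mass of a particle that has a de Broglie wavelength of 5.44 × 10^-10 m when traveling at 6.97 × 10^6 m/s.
1.75 × 10^-31 kg

From the de Broglie relation λ = h/(mv), we solve for m:

m = h/(λv)
m = (6.626 × 10^-34 J·s) / (5.44 × 10^-10 m × 6.97 × 10^6 m/s)
m = 1.75 × 10^-31 kg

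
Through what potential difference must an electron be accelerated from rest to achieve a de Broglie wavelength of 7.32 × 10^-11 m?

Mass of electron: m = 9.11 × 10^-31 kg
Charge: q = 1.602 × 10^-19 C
281 V

From λ = h/√(2mqV), we solve for V:

λ² = h²/(2mqV)
V = h²/(2mqλ²)
V = (6.626 × 10^-34 J·s)² / (2 × 9.11 × 10^-31 kg × 1.602 × 10^-19 C × (7.32 × 10^-11 m)²)
V = 281 V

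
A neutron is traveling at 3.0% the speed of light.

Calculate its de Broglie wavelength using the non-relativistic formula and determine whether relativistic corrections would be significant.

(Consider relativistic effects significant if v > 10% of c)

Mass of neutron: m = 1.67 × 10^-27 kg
No, relativistic corrections are not needed.

Using the non-relativistic de Broglie formula λ = h/(mv):

v = 3.0% × c = 8.994 × 10^6 m/s

λ = h/(mv)
λ = (6.626 × 10^-34 J·s) / (1.67 × 10^-27 kg × 8.994 × 10^6 m/s)
λ = 4.41 × 10^-14 m

Since v = 3.0% of c < 10% of c, relativistic corrections are NOT significant and this non-relativistic result is a good approximation.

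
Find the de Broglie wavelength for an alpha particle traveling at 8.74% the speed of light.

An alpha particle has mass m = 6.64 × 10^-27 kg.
3.81 × 10^-15 m

Using the de Broglie relation λ = h/(mv):

v = 8.74% × c = 2.620 × 10^7 m/s

λ = h/(mv)
λ = (6.626 × 10^-34 J·s) / (6.64 × 10^-27 kg × 2.620 × 10^7 m/s)
λ = 3.81 × 10^-15 m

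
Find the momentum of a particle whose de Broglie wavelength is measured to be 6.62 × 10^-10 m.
1.00 × 10^-24 kg·m/s

From the de Broglie relation λ = h/p, we solve for p:

p = h/λ
p = (6.626 × 10^-34 J·s) / (6.62 × 10^-10 m)
p = 1.00 × 10^-24 kg·m/s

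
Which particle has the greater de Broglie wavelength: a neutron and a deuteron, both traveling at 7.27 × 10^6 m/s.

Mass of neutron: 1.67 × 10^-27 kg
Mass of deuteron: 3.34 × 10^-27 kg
The neutron has the longer wavelength.

Using λ = h/(mv), since both particles have the same velocity, the wavelength depends only on mass.

For neutron: λ₁ = h/(m₁v) = 5.46 × 10^-14 m
For deuteron: λ₂ = h/(m₂v) = 2.73 × 10^-14 m

Since λ ∝ 1/m at constant velocity, the lighter particle has the longer wavelength.

The neutron has the longer de Broglie wavelength.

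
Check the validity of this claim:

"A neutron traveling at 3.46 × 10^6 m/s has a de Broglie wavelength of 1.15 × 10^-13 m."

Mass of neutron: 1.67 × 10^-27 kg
True

The claim is correct.

Using λ = h/(mv):
λ = (6.626 × 10^-34 J·s) / (1.67 × 10^-27 kg × 3.46 × 10^6 m/s)
λ = 1.15 × 10^-13 m

This matches the claimed value.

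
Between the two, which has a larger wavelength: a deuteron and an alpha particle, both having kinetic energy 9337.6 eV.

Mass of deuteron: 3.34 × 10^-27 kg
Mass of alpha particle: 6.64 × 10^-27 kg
The deuteron has the longer wavelength.

Using λ = h/√(2mKE):

For deuteron: λ₁ = h/√(2m₁KE) = 2.10 × 10^-13 m
For alpha particle: λ₂ = h/√(2m₂KE) = 1.49 × 10^-13 m

Since λ ∝ 1/√m at constant kinetic energy, the lighter particle has the longer wavelength.

The deuteron has the longer de Broglie wavelength.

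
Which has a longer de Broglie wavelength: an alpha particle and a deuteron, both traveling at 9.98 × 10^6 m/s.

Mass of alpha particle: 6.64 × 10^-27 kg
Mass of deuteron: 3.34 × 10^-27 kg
The deuteron has the longer wavelength.

Using λ = h/(mv), since both particles have the same velocity, the wavelength depends only on mass.

For alpha particle: λ₁ = h/(m₁v) = 1.00 × 10^-14 m
For deuteron: λ₂ = h/(m₂v) = 1.99 × 10^-14 m

Since λ ∝ 1/m at constant velocity, the lighter particle has the longer wavelength.

The deuteron has the longer de Broglie wavelength.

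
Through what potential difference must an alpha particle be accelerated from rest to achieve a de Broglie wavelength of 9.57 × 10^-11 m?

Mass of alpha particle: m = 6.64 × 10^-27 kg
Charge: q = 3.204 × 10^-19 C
1.13 × 10^-2 V

From λ = h/√(2mqV), we solve for V:

λ² = h²/(2mqV)
V = h²/(2mqλ²)
V = (6.626 × 10^-34 J·s)² / (2 × 6.64 × 10^-27 kg × 3.204 × 10^-19 C × (9.57 × 10^-11 m)²)
V = 1.13 × 10^-2 V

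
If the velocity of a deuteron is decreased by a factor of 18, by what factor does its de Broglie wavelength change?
The wavelength increases by a factor of 18.

From λ = h/(mv), the wavelength is inversely proportional to velocity:

λ ∝ 1/v

If v → v/18, then λ → 18λ

When velocity is decreased by a factor of 18, the wavelength increases by a factor of 18.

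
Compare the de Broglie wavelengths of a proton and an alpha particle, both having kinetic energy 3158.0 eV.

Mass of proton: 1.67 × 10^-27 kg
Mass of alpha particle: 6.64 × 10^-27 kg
The proton has the longer wavelength.

Using λ = h/√(2mKE):

For proton: λ₁ = h/√(2m₁KE) = 5.10 × 10^-13 m
For alpha particle: λ₂ = h/√(2m₂KE) = 2.56 × 10^-13 m

Since λ ∝ 1/√m at constant kinetic energy, the lighter particle has the longer wavelength.

The proton has the longer de Broglie wavelength.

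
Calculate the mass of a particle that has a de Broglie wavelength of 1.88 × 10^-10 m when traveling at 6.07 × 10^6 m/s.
5.81 × 10^-31 kg

From the de Broglie relation λ = h/(mv), we solve for m:

m = h/(λv)
m = (6.626 × 10^-34 J·s) / (1.88 × 10^-10 m × 6.07 × 10^6 m/s)
m = 5.81 × 10^-31 kg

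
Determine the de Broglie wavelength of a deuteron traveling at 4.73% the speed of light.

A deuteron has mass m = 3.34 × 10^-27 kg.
1.40 × 10^-14 m

Using the de Broglie relation λ = h/(mv):

v = 4.73% × c = 1.418 × 10^7 m/s

λ = h/(mv)
λ = (6.626 × 10^-34 J·s) / (3.34 × 10^-27 kg × 1.418 × 10^7 m/s)
λ = 1.40 × 10^-14 m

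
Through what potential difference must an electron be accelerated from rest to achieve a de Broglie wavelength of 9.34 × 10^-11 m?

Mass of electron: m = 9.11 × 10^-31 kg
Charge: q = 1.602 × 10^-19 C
172 V

From λ = h/√(2mqV), we solve for V:

λ² = h²/(2mqV)
V = h²/(2mqλ²)
V = (6.626 × 10^-34 J·s)² / (2 × 9.11 × 10^-31 kg × 1.602 × 10^-19 C × (9.34 × 10^-11 m)²)
V = 172 V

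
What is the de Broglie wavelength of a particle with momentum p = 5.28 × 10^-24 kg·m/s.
1.25 × 10^-10 m

Using the de Broglie relation λ = h/p:

λ = h/p
λ = (6.626 × 10^-34 J·s) / (5.28 × 10^-24 kg·m/s)
λ = 1.25 × 10^-10 m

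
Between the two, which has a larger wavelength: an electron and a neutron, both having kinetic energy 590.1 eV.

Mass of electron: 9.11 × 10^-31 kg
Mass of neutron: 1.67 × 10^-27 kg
The electron has the longer wavelength.

Using λ = h/√(2mKE):

For electron: λ₁ = h/√(2m₁KE) = 5.05 × 10^-11 m
For neutron: λ₂ = h/√(2m₂KE) = 1.18 × 10^-12 m

Since λ ∝ 1/√m at constant kinetic energy, the lighter particle has the longer wavelength.

The electron has the longer de Broglie wavelength.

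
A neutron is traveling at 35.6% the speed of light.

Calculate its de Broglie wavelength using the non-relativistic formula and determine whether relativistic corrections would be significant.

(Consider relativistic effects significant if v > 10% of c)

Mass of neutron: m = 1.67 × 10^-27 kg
Yes, relativistic corrections are needed.

Using the non-relativistic de Broglie formula λ = h/(mv):

v = 35.6% × c = 1.067 × 10^8 m/s

λ = h/(mv)
λ = (6.626 × 10^-34 J·s) / (1.67 × 10^-27 kg × 1.067 × 10^8 m/s)
λ = 3.72 × 10^-15 m

Since v = 35.6% of c > 10% of c, relativistic corrections ARE significant and the actual wavelength would differ from this non-relativistic estimate.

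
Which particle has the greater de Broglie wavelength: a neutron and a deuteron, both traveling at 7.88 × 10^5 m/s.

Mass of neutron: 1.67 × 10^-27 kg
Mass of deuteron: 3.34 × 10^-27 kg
The neutron has the longer wavelength.

Using λ = h/(mv), since both particles have the same velocity, the wavelength depends only on mass.

For neutron: λ₁ = h/(m₁v) = 5.04 × 10^-13 m
For deuteron: λ₂ = h/(m₂v) = 2.52 × 10^-13 m

Since λ ∝ 1/m at constant velocity, the lighter particle has the longer wavelength.

The neutron has the longer de Broglie wavelength.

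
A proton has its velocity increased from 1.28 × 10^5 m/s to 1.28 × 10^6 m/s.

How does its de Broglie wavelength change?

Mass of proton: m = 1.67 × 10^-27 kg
The wavelength decreases by a factor of 10.

Using λ = h/(mv):

Initial wavelength: λ₁ = h/(mv₁) = 3.10 × 10^-12 m
Final wavelength: λ₂ = h/(mv₂) = 3.10 × 10^-13 m

Since λ ∝ 1/v, when velocity increases by a factor of 10, the wavelength decreases by a factor of 10.

λ₂/λ₁ = v₁/v₂ = 1/10

The wavelength decreases by a factor of 10.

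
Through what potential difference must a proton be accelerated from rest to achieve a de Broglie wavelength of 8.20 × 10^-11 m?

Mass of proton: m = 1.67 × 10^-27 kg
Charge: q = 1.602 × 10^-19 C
1.22 × 10^-1 V

From λ = h/√(2mqV), we solve for V:

λ² = h²/(2mqV)
V = h²/(2mqλ²)
V = (6.626 × 10^-34 J·s)² / (2 × 1.67 × 10^-27 kg × 1.602 × 10^-19 C × (8.20 × 10^-11 m)²)
V = 1.22 × 10^-1 V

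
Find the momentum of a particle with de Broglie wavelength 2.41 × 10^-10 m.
2.75 × 10^-24 kg·m/s

From the de Broglie relation λ = h/p, we solve for p:

p = h/λ
p = (6.626 × 10^-34 J·s) / (2.41 × 10^-10 m)
p = 2.75 × 10^-24 kg·m/s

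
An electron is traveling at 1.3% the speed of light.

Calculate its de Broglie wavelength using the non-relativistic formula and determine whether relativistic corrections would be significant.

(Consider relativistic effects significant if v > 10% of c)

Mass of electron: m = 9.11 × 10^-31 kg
No, relativistic corrections are not needed.

Using the non-relativistic de Broglie formula λ = h/(mv):

v = 1.3% × c = 3.897 × 10^6 m/s

λ = h/(mv)
λ = (6.626 × 10^-34 J·s) / (9.11 × 10^-31 kg × 3.897 × 10^6 m/s)
λ = 1.87 × 10^-10 m

Since v = 1.3% of c < 10% of c, relativistic corrections are NOT significant and this non-relativistic result is a good approximation.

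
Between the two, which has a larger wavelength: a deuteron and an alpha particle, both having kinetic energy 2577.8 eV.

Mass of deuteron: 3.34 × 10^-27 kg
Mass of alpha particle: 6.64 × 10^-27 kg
The deuteron has the longer wavelength.

Using λ = h/√(2mKE):

For deuteron: λ₁ = h/√(2m₁KE) = 3.99 × 10^-13 m
For alpha particle: λ₂ = h/√(2m₂KE) = 2.83 × 10^-13 m

Since λ ∝ 1/√m at constant kinetic energy, the lighter particle has the longer wavelength.

The deuteron has the longer de Broglie wavelength.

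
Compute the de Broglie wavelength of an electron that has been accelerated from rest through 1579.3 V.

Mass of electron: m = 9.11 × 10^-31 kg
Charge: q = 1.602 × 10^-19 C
3.09 × 10^-11 m

When a particle is accelerated through voltage V, it gains kinetic energy KE = qV.

The de Broglie wavelength is then λ = h/√(2mqV):

λ = h/√(2mqV)
λ = (6.626 × 10^-34 J·s) / √(2 × 9.11 × 10^-31 kg × 1.602 × 10^-19 C × 1579.3 V)
λ = 3.09 × 10^-11 m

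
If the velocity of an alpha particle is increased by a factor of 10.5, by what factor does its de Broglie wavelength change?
The wavelength decreases by a factor of 10.5.

From λ = h/(mv), the wavelength is inversely proportional to velocity:

λ ∝ 1/v

If v → 10.5v, then λ → λ/10.5

When velocity is increased by a factor of 10.5, the wavelength decreases by a factor of 10.5.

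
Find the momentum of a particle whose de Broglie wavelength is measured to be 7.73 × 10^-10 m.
8.57 × 10^-25 kg·m/s

From the de Broglie relation λ = h/p, we solve for p:

p = h/λ
p = (6.626 × 10^-34 J·s) / (7.73 × 10^-10 m)
p = 8.57 × 10^-25 kg·m/s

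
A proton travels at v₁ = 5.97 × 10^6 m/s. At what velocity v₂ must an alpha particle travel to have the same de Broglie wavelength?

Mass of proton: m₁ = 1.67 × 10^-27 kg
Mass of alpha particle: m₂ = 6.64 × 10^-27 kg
v₂ = 1.50 × 10^6 m/s

For equal de Broglie wavelengths: λ₁ = λ₂

h/(m₁v₁) = h/(m₂v₂)
m₁v₁ = m₂v₂
v₂ = v₁ · (m₁/m₂)

v₂ = 5.97 × 10^6 m/s × (1.67 × 10^-27 kg / 6.64 × 10^-27 kg)
v₂ = 1.50 × 10^6 m/s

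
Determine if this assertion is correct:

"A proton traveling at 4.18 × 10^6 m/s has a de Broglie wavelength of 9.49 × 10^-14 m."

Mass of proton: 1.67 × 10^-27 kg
True

The claim is correct.

Using λ = h/(mv):
λ = (6.626 × 10^-34 J·s) / (1.67 × 10^-27 kg × 4.18 × 10^6 m/s)
λ = 9.49 × 10^-14 m

This matches the claimed value.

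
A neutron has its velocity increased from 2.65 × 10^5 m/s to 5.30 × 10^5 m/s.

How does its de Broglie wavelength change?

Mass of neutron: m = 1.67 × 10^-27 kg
The wavelength decreases by a factor of 2.

Using λ = h/(mv):

Initial wavelength: λ₁ = h/(mv₁) = 1.50 × 10^-12 m
Final wavelength: λ₂ = h/(mv₂) = 7.49 × 10^-13 m

Since λ ∝ 1/v, when velocity increases by a factor of 2, the wavelength decreases by a factor of 2.

λ₂/λ₁ = v₁/v₂ = 1/2

The wavelength decreases by a factor of 2.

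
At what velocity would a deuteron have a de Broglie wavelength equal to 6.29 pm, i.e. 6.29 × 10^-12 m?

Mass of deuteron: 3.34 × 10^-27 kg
3.15 × 10^4 m/s

From λ = h/(mv), solve for v:

v = h/(mλ)
v = (6.626 × 10^-34 J·s) / (3.34 × 10^-27 kg × 6.29 × 10^-12 m)
v = 3.15 × 10^4 m/s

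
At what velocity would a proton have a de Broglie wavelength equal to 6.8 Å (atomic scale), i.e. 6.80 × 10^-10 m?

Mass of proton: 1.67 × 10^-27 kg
5.83 × 10^2 m/s

From λ = h/(mv), solve for v:

v = h/(mλ)
v = (6.626 × 10^-34 J·s) / (1.67 × 10^-27 kg × 6.80 × 10^-10 m)
v = 5.83 × 10^2 m/s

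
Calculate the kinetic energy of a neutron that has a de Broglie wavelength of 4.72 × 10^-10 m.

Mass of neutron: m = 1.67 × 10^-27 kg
5.90 × 10^-22 J (or 3.68 × 10^-3 eV)

From λ = h/√(2mKE), we solve for KE:

λ² = h²/(2mKE)
KE = h²/(2mλ²)
KE = (6.626 × 10^-34 J·s)² / (2 × 1.67 × 10^-27 kg × (4.72 × 10^-10 m)²)
KE = 5.90 × 10^-22 J
KE = 3.68 × 10^-3 eV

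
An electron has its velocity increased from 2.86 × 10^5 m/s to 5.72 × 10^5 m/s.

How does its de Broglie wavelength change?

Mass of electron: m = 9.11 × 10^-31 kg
The wavelength decreases by a factor of 2.

Using λ = h/(mv):

Initial wavelength: λ₁ = h/(mv₁) = 2.54 × 10^-9 m
Final wavelength: λ₂ = h/(mv₂) = 1.27 × 10^-9 m

Since λ ∝ 1/v, when velocity increases by a factor of 2, the wavelength decreases by a factor of 2.

λ₂/λ₁ = v₁/v₂ = 1/2

The wavelength decreases by a factor of 2.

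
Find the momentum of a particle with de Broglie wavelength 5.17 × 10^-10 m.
1.28 × 10^-24 kg·m/s

From the de Broglie relation λ = h/p, we solve for p:

p = h/λ
p = (6.626 × 10^-34 J·s) / (5.17 × 10^-10 m)
p = 1.28 × 10^-24 kg·m/s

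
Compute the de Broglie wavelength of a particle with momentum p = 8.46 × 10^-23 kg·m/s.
7.83 × 10^-12 m

Using the de Broglie relation λ = h/p:

λ = h/p
λ = (6.626 × 10^-34 J·s) / (8.46 × 10^-23 kg·m/s)
λ = 7.83 × 10^-12 m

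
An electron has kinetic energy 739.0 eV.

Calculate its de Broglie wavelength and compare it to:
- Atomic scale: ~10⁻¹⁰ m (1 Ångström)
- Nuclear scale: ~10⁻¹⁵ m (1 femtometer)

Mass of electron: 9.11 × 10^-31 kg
λ = 4.51 × 10^-11 m, which is between nuclear and atomic scales.

Using λ = h/√(2mKE):

KE = 739.0 eV = 1.184 × 10^-16 J

λ = h/√(2mKE)
λ = (6.626 × 10^-34 J·s) / √(2 × 9.11 × 10^-31 kg × 1.184 × 10^-16 J)
λ = 4.51 × 10^-11 m

Comparison:
- Atomic scale (10⁻¹⁰ m): λ is 0.45× this size
- Nuclear scale (10⁻¹⁵ m): λ is 4.5e+04× this size

The wavelength is between nuclear and atomic scales.

This wavelength is appropriate for probing atomic structure but too large for nuclear physics experiments.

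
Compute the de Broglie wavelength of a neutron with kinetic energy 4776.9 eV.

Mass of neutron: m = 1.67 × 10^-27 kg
4.14 × 10^-13 m

Using λ = h/√(2mKE):

First convert KE to Joules: KE = 4776.9 eV = 7.653 × 10^-16 J

λ = h/√(2mKE)
λ = (6.626 × 10^-34 J·s) / √(2 × 1.67 × 10^-27 kg × 7.653 × 10^-16 J)
λ = 4.14 × 10^-13 m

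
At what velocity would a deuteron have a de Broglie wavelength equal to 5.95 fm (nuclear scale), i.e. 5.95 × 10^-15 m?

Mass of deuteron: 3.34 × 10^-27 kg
3.33 × 10^7 m/s

From λ = h/(mv), solve for v:

v = h/(mλ)
v = (6.626 × 10^-34 J·s) / (3.34 × 10^-27 kg × 5.95 × 10^-15 m)
v = 3.33 × 10^7 m/s

Note: This velocity is 11.1% of the speed of light, so relativistic corrections would be needed for a more accurate calculation.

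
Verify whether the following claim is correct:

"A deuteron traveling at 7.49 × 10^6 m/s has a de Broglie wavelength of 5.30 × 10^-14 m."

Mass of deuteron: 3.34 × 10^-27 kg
False

The claim is incorrect.

Using λ = h/(mv):
λ = (6.626 × 10^-34 J·s) / (3.34 × 10^-27 kg × 7.49 × 10^6 m/s)
λ = 2.65 × 10^-14 m

The actual wavelength differs from the claimed 5.30 × 10^-14 m.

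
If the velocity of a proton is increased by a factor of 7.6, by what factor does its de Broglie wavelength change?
The wavelength decreases by a factor of 7.6.

From λ = h/(mv), the wavelength is inversely proportional to velocity:

λ ∝ 1/v

If v → 7.6v, then λ → λ/7.6

When velocity is increased by a factor of 7.6, the wavelength decreases by a factor of 7.6.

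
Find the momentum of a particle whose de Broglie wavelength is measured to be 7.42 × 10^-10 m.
8.93 × 10^-25 kg·m/s

From the de Broglie relation λ = h/p, we solve for p:

p = h/λ
p = (6.626 × 10^-34 J·s) / (7.42 × 10^-10 m)
p = 8.93 × 10^-25 kg·m/s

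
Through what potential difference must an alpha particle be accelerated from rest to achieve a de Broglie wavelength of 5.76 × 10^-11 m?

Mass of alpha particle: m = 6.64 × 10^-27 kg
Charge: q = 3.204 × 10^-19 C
3.11 × 10^-2 V

From λ = h/√(2mqV), we solve for V:

λ² = h²/(2mqV)
V = h²/(2mqλ²)
V = (6.626 × 10^-34 J·s)² / (2 × 6.64 × 10^-27 kg × 3.204 × 10^-19 C × (5.76 × 10^-11 m)²)
V = 3.11 × 10^-2 V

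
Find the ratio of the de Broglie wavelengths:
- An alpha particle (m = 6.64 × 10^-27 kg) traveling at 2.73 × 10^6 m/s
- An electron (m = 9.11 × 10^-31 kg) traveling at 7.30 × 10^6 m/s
λ₁/λ₂ = 3.67 × 10^-4

Using λ = h/(mv):

λ₁ = h/(m₁v₁) = 3.66 × 10^-14 m
λ₂ = h/(m₂v₂) = 9.96 × 10^-11 m

Ratio λ₁/λ₂ = (m₂v₂)/(m₁v₁)
         = (9.11 × 10^-31 kg × 7.30 × 10^6 m/s) / (6.64 × 10^-27 kg × 2.73 × 10^6 m/s)
         = 3.67 × 10^-4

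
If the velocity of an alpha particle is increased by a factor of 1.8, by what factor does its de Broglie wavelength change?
The wavelength decreases by a factor of 1.8.

From λ = h/(mv), the wavelength is inversely proportional to velocity:

λ ∝ 1/v

If v → 1.8v, then λ → λ/1.8

When velocity is increased by a factor of 1.8, the wavelength decreases by a factor of 1.8.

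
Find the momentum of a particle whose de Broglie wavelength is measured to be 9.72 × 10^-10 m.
6.82 × 10^-25 kg·m/s

From the de Broglie relation λ = h/p, we solve for p:

p = h/λ
p = (6.626 × 10^-34 J·s) / (9.72 × 10^-10 m)
p = 6.82 × 10^-25 kg·m/s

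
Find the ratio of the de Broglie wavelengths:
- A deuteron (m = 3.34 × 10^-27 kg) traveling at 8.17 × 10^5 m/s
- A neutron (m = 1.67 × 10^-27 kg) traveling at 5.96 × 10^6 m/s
λ₁/λ₂ = 3.65

Using λ = h/(mv):

λ₁ = h/(m₁v₁) = 2.43 × 10^-13 m
λ₂ = h/(m₂v₂) = 6.66 × 10^-14 m

Ratio λ₁/λ₂ = (m₂v₂)/(m₁v₁)
         = (1.67 × 10^-27 kg × 5.96 × 10^6 m/s) / (3.34 × 10^-27 kg × 8.17 × 10^5 m/s)
         = 3.65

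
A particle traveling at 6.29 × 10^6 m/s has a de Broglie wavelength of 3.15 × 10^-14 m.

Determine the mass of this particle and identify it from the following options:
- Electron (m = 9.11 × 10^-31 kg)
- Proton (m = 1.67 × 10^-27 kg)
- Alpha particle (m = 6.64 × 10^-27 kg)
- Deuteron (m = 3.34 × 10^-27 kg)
The particle is a deuteron.

From λ = h/(mv), solve for mass:

m = h/(λv)
m = (6.626 × 10^-34 J·s) / (3.15 × 10^-14 m × 6.29 × 10^6 m/s)
m = 3.34 × 10^-27 kg

Comparing with the listed masses, this is closest to a deuteron.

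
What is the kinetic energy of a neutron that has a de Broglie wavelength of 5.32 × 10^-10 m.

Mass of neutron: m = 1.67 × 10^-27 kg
4.64 × 10^-22 J (or 2.90 × 10^-3 eV)

From λ = h/√(2mKE), we solve for KE:

λ² = h²/(2mKE)
KE = h²/(2mλ²)
KE = (6.626 × 10^-34 J·s)² / (2 × 1.67 × 10^-27 kg × (5.32 × 10^-10 m)²)
KE = 4.64 × 10^-22 J
KE = 2.90 × 10^-3 eV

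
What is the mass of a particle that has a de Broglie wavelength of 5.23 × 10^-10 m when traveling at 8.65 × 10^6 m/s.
1.46 × 10^-31 kg

From the de Broglie relation λ = h/(mv), we solve for m:

m = h/(λv)
m = (6.626 × 10^-34 J·s) / (5.23 × 10^-10 m × 8.65 × 10^6 m/s)
m = 1.46 × 10^-31 kg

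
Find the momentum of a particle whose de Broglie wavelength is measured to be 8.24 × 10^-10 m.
8.04 × 10^-25 kg·m/s

From the de Broglie relation λ = h/p, we solve for p:

p = h/λ
p = (6.626 × 10^-34 J·s) / (8.24 × 10^-10 m)
p = 8.04 × 10^-25 kg·m/s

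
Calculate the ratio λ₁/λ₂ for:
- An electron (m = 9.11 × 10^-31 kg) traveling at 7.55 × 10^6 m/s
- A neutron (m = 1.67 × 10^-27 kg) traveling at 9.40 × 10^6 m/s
λ₁/λ₂ = 2.28 × 10^3

Using λ = h/(mv):

λ₁ = h/(m₁v₁) = 9.63 × 10^-11 m
λ₂ = h/(m₂v₂) = 4.22 × 10^-14 m

Ratio λ₁/λ₂ = (m₂v₂)/(m₁v₁)
         = (1.67 × 10^-27 kg × 9.40 × 10^6 m/s) / (9.11 × 10^-31 kg × 7.55 × 10^6 m/s)
         = 2.28 × 10^3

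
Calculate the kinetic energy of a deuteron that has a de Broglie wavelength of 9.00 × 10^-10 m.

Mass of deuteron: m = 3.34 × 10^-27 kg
8.11 × 10^-23 J (or 5.06 × 10^-4 eV)

From λ = h/√(2mKE), we solve for KE:

λ² = h²/(2mKE)
KE = h²/(2mλ²)
KE = (6.626 × 10^-34 J·s)² / (2 × 3.34 × 10^-27 kg × (9.00 × 10^-10 m)²)
KE = 8.11 × 10^-23 J
KE = 5.06 × 10^-4 eV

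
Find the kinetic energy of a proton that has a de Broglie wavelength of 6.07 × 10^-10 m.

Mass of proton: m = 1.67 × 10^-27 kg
3.57 × 10^-22 J (or 2.23 × 10^-3 eV)

From λ = h/√(2mKE), we solve for KE:

λ² = h²/(2mKE)
KE = h²/(2mλ²)
KE = (6.626 × 10^-34 J·s)² / (2 × 1.67 × 10^-27 kg × (6.07 × 10^-10 m)²)
KE = 3.57 × 10^-22 J
KE = 2.23 × 10^-3 eV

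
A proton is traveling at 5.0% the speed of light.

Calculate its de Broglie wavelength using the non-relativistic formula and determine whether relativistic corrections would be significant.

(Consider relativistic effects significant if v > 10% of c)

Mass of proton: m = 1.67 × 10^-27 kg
No, relativistic corrections are not needed.

Using the non-relativistic de Broglie formula λ = h/(mv):

v = 5.0% × c = 1.499 × 10^7 m/s

λ = h/(mv)
λ = (6.626 × 10^-34 J·s) / (1.67 × 10^-27 kg × 1.499 × 10^7 m/s)
λ = 2.65 × 10^-14 m

Since v = 5.0% of c < 10% of c, relativistic corrections are NOT significant and this non-relativistic result is a good approximation.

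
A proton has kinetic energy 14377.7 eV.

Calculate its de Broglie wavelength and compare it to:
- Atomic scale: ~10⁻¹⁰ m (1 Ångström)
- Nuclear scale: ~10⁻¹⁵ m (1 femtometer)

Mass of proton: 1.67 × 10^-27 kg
λ = 2.39 × 10^-13 m, which is between nuclear and atomic scales.

Using λ = h/√(2mKE):

KE = 14377.7 eV = 2.304 × 10^-15 J

λ = h/√(2mKE)
λ = (6.626 × 10^-34 J·s) / √(2 × 1.67 × 10^-27 kg × 2.304 × 10^-15 J)
λ = 2.39 × 10^-13 m

Comparison:
- Atomic scale (10⁻¹⁰ m): λ is 0.0024× this size
- Nuclear scale (10⁻¹⁵ m): λ is 2.4e+02× this size

The wavelength is between nuclear and atomic scales.

This wavelength is appropriate for probing atomic structure but too large for nuclear physics experiments.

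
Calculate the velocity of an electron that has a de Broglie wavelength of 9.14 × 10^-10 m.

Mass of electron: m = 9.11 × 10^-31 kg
7.96 × 10^5 m/s

From the de Broglie relation λ = h/(mv), we solve for v:

v = h/(mλ)
v = (6.626 × 10^-34 J·s) / (9.11 × 10^-31 kg × 9.14 × 10^-10 m)
v = 7.96 × 10^5 m/s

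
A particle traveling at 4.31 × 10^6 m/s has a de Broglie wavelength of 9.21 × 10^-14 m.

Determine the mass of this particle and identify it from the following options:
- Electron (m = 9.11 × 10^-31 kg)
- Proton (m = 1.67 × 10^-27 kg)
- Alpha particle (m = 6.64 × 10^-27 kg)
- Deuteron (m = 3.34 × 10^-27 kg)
The particle is a proton.

From λ = h/(mv), solve for mass:

m = h/(λv)
m = (6.626 × 10^-34 J·s) / (9.21 × 10^-14 m × 4.31 × 10^6 m/s)
m = 1.67 × 10^-27 kg

Comparing with the listed masses, this is closest to a proton.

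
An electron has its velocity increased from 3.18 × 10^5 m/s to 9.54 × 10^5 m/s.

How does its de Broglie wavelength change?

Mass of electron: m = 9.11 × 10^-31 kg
The wavelength decreases by a factor of 3.

Using λ = h/(mv):

Initial wavelength: λ₁ = h/(mv₁) = 2.29 × 10^-9 m
Final wavelength: λ₂ = h/(mv₂) = 7.62 × 10^-10 m

Since λ ∝ 1/v, when velocity increases by a factor of 3, the wavelength decreases by a factor of 3.

λ₂/λ₁ = v₁/v₂ = 1/3

The wavelength decreases by a factor of 3.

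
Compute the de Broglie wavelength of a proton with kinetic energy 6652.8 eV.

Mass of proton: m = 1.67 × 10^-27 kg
3.51 × 10^-13 m

Using λ = h/√(2mKE):

First convert KE to Joules: KE = 6652.8 eV = 1.066 × 10^-15 J

λ = h/√(2mKE)
λ = (6.626 × 10^-34 J·s) / √(2 × 1.67 × 10^-27 kg × 1.066 × 10^-15 J)
λ = 3.51 × 10^-13 m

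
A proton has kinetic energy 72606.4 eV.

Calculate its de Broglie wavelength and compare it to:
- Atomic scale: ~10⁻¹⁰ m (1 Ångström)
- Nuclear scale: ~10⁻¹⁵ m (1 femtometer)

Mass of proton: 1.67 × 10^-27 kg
λ = 1.06 × 10^-13 m, which is between nuclear and atomic scales.

Using λ = h/√(2mKE):

KE = 72606.4 eV = 1.163 × 10^-14 J

λ = h/√(2mKE)
λ = (6.626 × 10^-34 J·s) / √(2 × 1.67 × 10^-27 kg × 1.163 × 10^-14 J)
λ = 1.06 × 10^-13 m

Comparison:
- Atomic scale (10⁻¹⁰ m): λ is 0.0011× this size
- Nuclear scale (10⁻¹⁵ m): λ is 1.1e+02× this size

The wavelength is between nuclear and atomic scales.

This wavelength is appropriate for probing atomic structure but too large for nuclear physics experiments.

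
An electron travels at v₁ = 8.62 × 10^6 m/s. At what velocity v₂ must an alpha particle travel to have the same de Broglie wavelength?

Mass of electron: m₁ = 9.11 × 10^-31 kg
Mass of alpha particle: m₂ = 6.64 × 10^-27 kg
v₂ = 1.18 × 10^3 m/s

For equal de Broglie wavelengths: λ₁ = λ₂

h/(m₁v₁) = h/(m₂v₂)
m₁v₁ = m₂v₂
v₂ = v₁ · (m₁/m₂)

v₂ = 8.62 × 10^6 m/s × (9.11 × 10^-31 kg / 6.64 × 10^-27 kg)
v₂ = 1.18 × 10^3 m/s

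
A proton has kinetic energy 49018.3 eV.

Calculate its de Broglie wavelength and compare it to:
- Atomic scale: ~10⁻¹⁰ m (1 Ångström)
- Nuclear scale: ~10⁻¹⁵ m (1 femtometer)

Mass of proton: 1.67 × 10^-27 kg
λ = 1.29 × 10^-13 m, which is between nuclear and atomic scales.

Using λ = h/√(2mKE):

KE = 49018.3 eV = 7.854 × 10^-15 J

λ = h/√(2mKE)
λ = (6.626 × 10^-34 J·s) / √(2 × 1.67 × 10^-27 kg × 7.854 × 10^-15 J)
λ = 1.29 × 10^-13 m

Comparison:
- Atomic scale (10⁻¹⁰ m): λ is 0.0013× this size
- Nuclear scale (10⁻¹⁵ m): λ is 1.3e+02× this size

The wavelength is between nuclear and atomic scales.

This wavelength is appropriate for probing atomic structure but too large for nuclear physics experiments.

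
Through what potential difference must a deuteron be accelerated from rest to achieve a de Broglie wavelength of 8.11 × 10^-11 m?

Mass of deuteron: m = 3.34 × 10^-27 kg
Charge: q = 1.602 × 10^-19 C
6.24 × 10^-2 V

From λ = h/√(2mqV), we solve for V:

λ² = h²/(2mqV)
V = h²/(2mqλ²)
V = (6.626 × 10^-34 J·s)² / (2 × 3.34 × 10^-27 kg × 1.602 × 10^-19 C × (8.11 × 10^-11 m)²)
V = 6.24 × 10^-2 V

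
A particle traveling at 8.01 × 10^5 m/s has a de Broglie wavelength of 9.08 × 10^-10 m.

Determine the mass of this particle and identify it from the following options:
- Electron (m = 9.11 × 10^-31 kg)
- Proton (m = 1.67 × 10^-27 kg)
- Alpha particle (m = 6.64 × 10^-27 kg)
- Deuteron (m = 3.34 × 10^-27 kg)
The particle is an electron.

From λ = h/(mv), solve for mass:

m = h/(λv)
m = (6.626 × 10^-34 J·s) / (9.08 × 10^-10 m × 8.01 × 10^5 m/s)
m = 9.11 × 10^-31 kg

Comparing with the listed masses, this is closest to an electron.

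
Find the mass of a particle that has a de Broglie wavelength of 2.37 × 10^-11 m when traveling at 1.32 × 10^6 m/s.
2.12 × 10^-29 kg

From the de Broglie relation λ = h/(mv), we solve for m:

m = h/(λv)
m = (6.626 × 10^-34 J·s) / (2.37 × 10^-11 m × 1.32 × 10^6 m/s)
m = 2.12 × 10^-29 kg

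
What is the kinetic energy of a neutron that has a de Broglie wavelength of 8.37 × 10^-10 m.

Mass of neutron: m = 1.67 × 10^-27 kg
1.88 × 10^-22 J (or 1.17 × 10^-3 eV)

From λ = h/√(2mKE), we solve for KE:

λ² = h²/(2mKE)
KE = h²/(2mλ²)
KE = (6.626 × 10^-34 J·s)² / (2 × 1.67 × 10^-27 kg × (8.37 × 10^-10 m)²)
KE = 1.88 × 10^-22 J
KE = 1.17 × 10^-3 eV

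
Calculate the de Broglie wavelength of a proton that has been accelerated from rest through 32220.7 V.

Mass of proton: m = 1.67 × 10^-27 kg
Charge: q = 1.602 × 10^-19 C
1.60 × 10^-13 m

When a particle is accelerated through voltage V, it gains kinetic energy KE = qV.

The de Broglie wavelength is then λ = h/√(2mqV):

λ = h/√(2mqV)
λ = (6.626 × 10^-34 J·s) / √(2 × 1.67 × 10^-27 kg × 1.602 × 10^-19 C × 32220.7 V)
λ = 1.60 × 10^-13 m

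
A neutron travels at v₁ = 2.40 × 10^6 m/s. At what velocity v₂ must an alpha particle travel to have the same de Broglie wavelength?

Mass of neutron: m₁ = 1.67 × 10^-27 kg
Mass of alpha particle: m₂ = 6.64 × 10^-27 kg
v₂ = 6.04 × 10^5 m/s

For equal de Broglie wavelengths: λ₁ = λ₂

h/(m₁v₁) = h/(m₂v₂)
m₁v₁ = m₂v₂
v₂ = v₁ · (m₁/m₂)

v₂ = 2.40 × 10^6 m/s × (1.67 × 10^-27 kg / 6.64 × 10^-27 kg)
v₂ = 6.04 × 10^5 m/s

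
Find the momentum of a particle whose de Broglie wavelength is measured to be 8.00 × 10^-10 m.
8.28 × 10^-25 kg·m/s

From the de Broglie relation λ = h/p, we solve for p:

p = h/λ
p = (6.626 × 10^-34 J·s) / (8.00 × 10^-10 m)
p = 8.28 × 10^-25 kg·m/s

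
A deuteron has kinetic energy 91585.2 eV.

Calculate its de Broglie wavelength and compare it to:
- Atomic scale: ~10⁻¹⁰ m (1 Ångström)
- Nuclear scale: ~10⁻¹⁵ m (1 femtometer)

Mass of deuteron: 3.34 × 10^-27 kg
λ = 6.69 × 10^-14 m, which is between nuclear and atomic scales.

Using λ = h/√(2mKE):

KE = 91585.2 eV = 1.467 × 10^-14 J

λ = h/√(2mKE)
λ = (6.626 × 10^-34 J·s) / √(2 × 3.34 × 10^-27 kg × 1.467 × 10^-14 J)
λ = 6.69 × 10^-14 m

Comparison:
- Atomic scale (10⁻¹⁰ m): λ is 0.00067× this size
- Nuclear scale (10⁻¹⁵ m): λ is 67× this size

The wavelength is between nuclear and atomic scales.

This wavelength is appropriate for probing atomic structure but too large for nuclear physics experiments.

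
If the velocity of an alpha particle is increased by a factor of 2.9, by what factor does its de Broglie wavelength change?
The wavelength decreases by a factor of 2.9.

From λ = h/(mv), the wavelength is inversely proportional to velocity:

λ ∝ 1/v

If v → 2.9v, then λ → λ/2.9

When velocity is increased by a factor of 2.9, the wavelength decreases by a factor of 2.9.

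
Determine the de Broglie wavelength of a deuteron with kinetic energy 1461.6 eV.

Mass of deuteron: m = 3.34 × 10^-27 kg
5.30 × 10^-13 m

Using λ = h/√(2mKE):

First convert KE to Joules: KE = 1461.6 eV = 2.342 × 10^-16 J

λ = h/√(2mKE)
λ = (6.626 × 10^-34 J·s) / √(2 × 3.34 × 10^-27 kg × 2.342 × 10^-16 J)
λ = 5.30 × 10^-13 m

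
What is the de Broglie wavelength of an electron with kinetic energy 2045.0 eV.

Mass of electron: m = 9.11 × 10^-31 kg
2.71 × 10^-11 m

Using λ = h/√(2mKE):

First convert KE to Joules: KE = 2045.0 eV = 3.276 × 10^-16 J

λ = h/√(2mKE)
λ = (6.626 × 10^-34 J·s) / √(2 × 9.11 × 10^-31 kg × 3.276 × 10^-16 J)
λ = 2.71 × 10^-11 m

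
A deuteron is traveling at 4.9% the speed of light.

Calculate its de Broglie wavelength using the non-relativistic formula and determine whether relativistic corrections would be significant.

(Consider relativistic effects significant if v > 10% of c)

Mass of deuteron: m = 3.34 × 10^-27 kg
No, relativistic corrections are not needed.

Using the non-relativistic de Broglie formula λ = h/(mv):

v = 4.9% × c = 1.469 × 10^7 m/s

λ = h/(mv)
λ = (6.626 × 10^-34 J·s) / (3.34 × 10^-27 kg × 1.469 × 10^7 m/s)
λ = 1.35 × 10^-14 m

Since v = 4.9% of c < 10% of c, relativistic corrections are NOT significant and this non-relativistic result is a good approximation.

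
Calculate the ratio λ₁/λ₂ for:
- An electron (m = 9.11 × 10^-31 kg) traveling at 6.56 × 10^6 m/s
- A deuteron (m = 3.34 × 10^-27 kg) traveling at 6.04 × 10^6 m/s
λ₁/λ₂ = 3.38 × 10^3

Using λ = h/(mv):

λ₁ = h/(m₁v₁) = 1.11 × 10^-10 m
λ₂ = h/(m₂v₂) = 3.28 × 10^-14 m

Ratio λ₁/λ₂ = (m₂v₂)/(m₁v₁)
         = (3.34 × 10^-27 kg × 6.04 × 10^6 m/s) / (9.11 × 10^-31 kg × 6.56 × 10^6 m/s)
         = 3.38 × 10^3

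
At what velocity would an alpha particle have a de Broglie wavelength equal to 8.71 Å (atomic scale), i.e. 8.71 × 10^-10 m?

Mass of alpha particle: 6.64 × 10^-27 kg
1.15 × 10^2 m/s

From λ = h/(mv), solve for v:

v = h/(mλ)
v = (6.626 × 10^-34 J·s) / (6.64 × 10^-27 kg × 8.71 × 10^-10 m)
v = 1.15 × 10^2 m/s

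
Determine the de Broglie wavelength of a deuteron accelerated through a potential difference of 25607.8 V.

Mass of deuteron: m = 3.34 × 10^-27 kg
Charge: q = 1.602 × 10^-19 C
1.27 × 10^-13 m

When a particle is accelerated through voltage V, it gains kinetic energy KE = qV.

The de Broglie wavelength is then λ = h/√(2mqV):

λ = h/√(2mqV)
λ = (6.626 × 10^-34 J·s) / √(2 × 3.34 × 10^-27 kg × 1.602 × 10^-19 C × 25607.8 V)
λ = 1.27 × 10^-13 m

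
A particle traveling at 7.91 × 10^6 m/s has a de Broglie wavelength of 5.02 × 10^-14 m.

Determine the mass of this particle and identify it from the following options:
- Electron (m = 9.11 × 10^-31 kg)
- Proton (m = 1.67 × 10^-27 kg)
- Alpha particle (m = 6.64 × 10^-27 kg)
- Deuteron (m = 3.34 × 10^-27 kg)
The particle is a proton.

From λ = h/(mv), solve for mass:

m = h/(λv)
m = (6.626 × 10^-34 J·s) / (5.02 × 10^-14 m × 7.91 × 10^6 m/s)
m = 1.67 × 10^-27 kg

Comparing with the listed masses, this is closest to a proton.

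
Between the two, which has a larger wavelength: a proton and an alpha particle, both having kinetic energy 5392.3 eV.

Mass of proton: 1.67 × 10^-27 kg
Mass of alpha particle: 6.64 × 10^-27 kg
The proton has the longer wavelength.

Using λ = h/√(2mKE):

For proton: λ₁ = h/√(2m₁KE) = 3.90 × 10^-13 m
For alpha particle: λ₂ = h/√(2m₂KE) = 1.96 × 10^-13 m

Since λ ∝ 1/√m at constant kinetic energy, the lighter particle has the longer wavelength.

The proton has the longer de Broglie wavelength.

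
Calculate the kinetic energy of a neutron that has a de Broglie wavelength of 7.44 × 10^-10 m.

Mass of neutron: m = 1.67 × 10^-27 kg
2.37 × 10^-22 J (or 1.48 × 10^-3 eV)

From λ = h/√(2mKE), we solve for KE:

λ² = h²/(2mKE)
KE = h²/(2mλ²)
KE = (6.626 × 10^-34 J·s)² / (2 × 1.67 × 10^-27 kg × (7.44 × 10^-10 m)²)
KE = 2.37 × 10^-22 J
KE = 1.48 × 10^-3 eV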